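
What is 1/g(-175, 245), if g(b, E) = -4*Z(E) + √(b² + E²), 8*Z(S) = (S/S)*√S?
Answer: -2/(-70*√74 + 7*√5) ≈ 0.0034100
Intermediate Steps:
Z(S) = √S/8 (Z(S) = ((S/S)*√S)/8 = (1*√S)/8 = √S/8)
g(b, E) = √(E² + b²) - √E/2 (g(b, E) = -√E/2 + √(b² + E²) = -√E/2 + √(E² + b²) = √(E² + b²) - √E/2)
1/g(-175, 245) = 1/(√(245² + (-175)²) - 7*√5/2) = 1/(√(60025 + 30625) - 7*√5/2) = 1/(√90650 - 7*√5/2) = 1/(35*√74 - 7*√5/2)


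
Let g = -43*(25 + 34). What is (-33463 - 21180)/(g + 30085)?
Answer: -54643/27548 ≈ -1.9836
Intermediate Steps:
g = -2537 (g = -43*59 = -2537)
(-33463 - 21180)/(g + 30085) = (-33463 - 21180)/(-2537 + 30085) = -54643/27548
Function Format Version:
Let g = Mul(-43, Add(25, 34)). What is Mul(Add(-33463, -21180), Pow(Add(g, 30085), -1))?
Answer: Rational(-54643, 27548) ≈ -1.9836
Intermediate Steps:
g = -2537 (g = Mul(-43, 59) = -2537)
Mul(Add(-33463, -21180), Pow(Add(g, 30085), -1)) = Mul(Add(-33463, -21180), Pow(Add(-2537, 30085), -1)) = Mul(-54643, Pow(27548, -1)) = Mul(-54643, Rational(1, 27548)) = Rational(-54643, 27548)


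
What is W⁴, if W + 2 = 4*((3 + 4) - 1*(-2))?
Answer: 1336336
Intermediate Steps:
W = 34 (W = -2 + 4*((3 + 4) - 1*(-2)) = -2 + 4*(7 + 2) = -2 + 4*9 = -2 + 36 = 34)
W⁴ = 34⁴ = 1336336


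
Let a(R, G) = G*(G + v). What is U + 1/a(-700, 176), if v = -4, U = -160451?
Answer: -4857172671/30272 ≈ -1.6045e+5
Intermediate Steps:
a(R, G) = G*(-4 + G) (a(R, G) = G*(G - 4) = G*(-4 + G))
U + 1/a(-700, 176) = -160451 + 1/(176*(-4 + 176)) = -160451 + 1/(176*172) = -160451 + 1/30272 = -4857172671/30272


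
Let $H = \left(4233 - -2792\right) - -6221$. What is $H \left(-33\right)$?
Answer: $-437118$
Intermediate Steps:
$H = 13246$ ($H = \left(4233 + 2792\right) + 6221 = 7025 + 6221 = 13246$)
$H \left(-33\right) = 13246 \left(-33\right) = -437118$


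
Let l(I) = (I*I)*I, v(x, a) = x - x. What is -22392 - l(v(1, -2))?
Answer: -22392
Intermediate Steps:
v(x, a) = 0
l(I) = I³ (l(I) = I²*I = I³)
-22392 - l(v(1, -2)) = -22392 - 1*0³ = -22392 - 1*0 = -22392 + 0 = -22392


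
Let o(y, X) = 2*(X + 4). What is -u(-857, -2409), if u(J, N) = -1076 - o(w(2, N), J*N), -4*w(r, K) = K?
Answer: 4130110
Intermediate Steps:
w(r, K) = -K/4
o(y, X) = 8 + 2*X (o(y, X) = 2*(4 + X) = 8 + 2*X)
u(J, N) = -1084 - 2*J*N (u(J, N) = -1076 - (8 + 2*(J*N)) = -1076 - (8 + 2*J*N) = -1076 + (-8 - 2*J*N) = -1084 - 2*J*N)
-u(-857, -2409) = -(-1084 - 2*(-857)*(-2409)) = -(-1084 - 4129026) = -1*(-4130110) = 4130110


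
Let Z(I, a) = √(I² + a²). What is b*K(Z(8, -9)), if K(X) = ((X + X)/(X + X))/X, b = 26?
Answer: 26*√145/145 ≈ 2.1592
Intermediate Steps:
K(X) = 1/X (K(X) = ((2*X)/((2*X)))/X = ((2*X)*(1/(2*X)))/X = 1/X)
b*K(Z(8, -9)) = 26/(√(8² + (-9)²)) = 26/(√(64 + 81)) = 26/(√145) = 26*(√145/145) = 26*√145/145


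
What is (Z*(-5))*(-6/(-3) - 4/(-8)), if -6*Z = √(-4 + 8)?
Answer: 25/6 ≈ 4.1667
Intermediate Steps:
Z = -⅓ (Z = -√(-4 + 8)/6 = -√4/6 = -⅙*2 = -⅓ ≈ -0.33333)
(Z*(-5))*(-6/(-3) - 4/(-8)) = (-⅓*(-5))*(-6/(-3) - 4/(-8)) = 5*(-6*(-⅓) - 4*(-⅛))/3 = 5*(2 + ½)/3 = (5/3)*(5/2) = 25/6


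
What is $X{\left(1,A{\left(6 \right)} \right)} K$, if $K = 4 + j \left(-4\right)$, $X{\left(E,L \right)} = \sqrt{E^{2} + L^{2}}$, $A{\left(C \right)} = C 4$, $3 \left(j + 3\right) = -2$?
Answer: $\frac{56 \sqrt{577}}{3} \approx 448.39$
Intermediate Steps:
$j = - \frac{11}{3}$ ($j = -3 + \frac{1}{3} \left(-2\right) = -3 - \frac{2}{3} = - \frac{11}{3} \approx -3.6667$)
$A{\left(C \right)} = 4 C$
$K = \frac{56}{3}$ ($K = 4 - - \frac{44}{3} = 4 + \frac{44}{3} = \frac{56}{3} \approx 18.667$)
$X{\left(1,A{\left(6 \right)} \right)} K = \sqrt{1^{2} + \left(4 \cdot 6\right)^{2}} \cdot \frac{56}{3} = \sqrt{1 + 24^{2}} \cdot \frac{56}{3} = \sqrt{1 + 576} \cdot \frac{56}{3} = \sqrt{577} \cdot \frac{56}{3} = \frac{56 \sqrt{577}}{3}$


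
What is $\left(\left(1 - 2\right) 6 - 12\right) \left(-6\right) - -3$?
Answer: $111$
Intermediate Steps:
$\left(\left(1 - 2\right) 6 - 12\right) \left(-6\right) - -3 = \left(\left(-1\right) 6 - 12\right) \left(-6\right) + 3 = \left(-6 - 12\right) \left(-6\right) + 3 = \left(-18\right) \left(-6\right) + 3 = 108 + 3 = 111$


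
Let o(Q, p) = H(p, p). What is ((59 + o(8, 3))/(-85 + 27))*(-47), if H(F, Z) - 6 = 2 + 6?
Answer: 3431/58 ≈ 59.155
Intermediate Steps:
H(F, Z) = 14 (H(F, Z) = 6 + (2 + 6) = 6 + 8 = 14)
o(Q, p) = 14
((59 + o(8, 3))/(-85 + 27))*(-47) = ((59 + 14)/(-85 + 27))*(-47) = (73/(-58))*(-47) = (73*(-1/58))*(-47) = -73/58*(-47) = 3431/58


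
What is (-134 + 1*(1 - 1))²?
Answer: 17956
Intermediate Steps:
(-134 + 1*(1 - 1))² = (-134 + 1*0)² = (-134 + 0)² = (-134)² = 17956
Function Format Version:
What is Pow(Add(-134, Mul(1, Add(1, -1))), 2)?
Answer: 17956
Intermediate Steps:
Pow(Add(-134, Mul(1, Add(1, -1))), 2) = Pow(Add(-134, Mul(1, 0)), 2) = Pow(Add(-134, 0), 2) = Pow(-134, 2) = 17956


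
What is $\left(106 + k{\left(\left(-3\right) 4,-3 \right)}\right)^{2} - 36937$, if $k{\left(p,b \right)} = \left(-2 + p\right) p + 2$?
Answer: $39239$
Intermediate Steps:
$k{\left(p,b \right)} = 2 + p \left(-2 + p\right)$ ($k{\left(p,b \right)} = p \left(-2 + p\right) + 2 = 2 + p \left(-2 + p\right)$)
$\left(106 + k{\left(\left(-3\right) 4,-3 \right)}\right)^{2} - 36937 = \left(106 + \left(2 + \left(\left(-3\right) 4\right)^{2} - 2 \left(\left(-3\right) 4\right)\right)\right)^{2} - 36937 = \left(106 + \left(2 + \left(-12\right)^{2} - -24\right)\right)^{2} - 36937 = \left(106 + \left(2 + 144 + 24\right)\right)^{2} - 36937 = \left(106 + 170\right)^{2} - 36937 = 276^{2} - 36937 = 76176 - 36937 = 39239$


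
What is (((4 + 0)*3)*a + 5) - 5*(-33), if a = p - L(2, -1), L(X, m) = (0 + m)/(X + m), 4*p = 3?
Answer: 191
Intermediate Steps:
p = ¾ (p = (¼)*3 = ¾ ≈ 0.75000)
L(X, m) = m/(X + m)
a = 7/4 (a = ¾ - (-1)/(2 - 1) = ¾ - (-1)/1 = ¾ - (-1) = ¾ - 1*(-1) = ¾ + 1 = 7/4 ≈ 1.7500)
(((4 + 0)*3)*a + 5) - 5*(-33) = (((4 + 0)*3)*(7/4) + 5) - 5*(-33) = ((4*3)*(7/4) + 5) + 165 = (12*(7/4) + 5) + 165 = (21 + 5) + 165 = 26 + 165 = 191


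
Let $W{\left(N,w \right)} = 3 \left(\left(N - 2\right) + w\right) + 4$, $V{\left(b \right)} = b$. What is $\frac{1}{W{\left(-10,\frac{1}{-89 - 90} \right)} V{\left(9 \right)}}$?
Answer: $- \frac{179}{51579} \approx -0.0034704$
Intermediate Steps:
$W{\left(N,w \right)} = -2 + 3 N + 3 w$ ($W{\left(N,w \right)} = 3 \left(\left(-2 + N\right) + w\right) + 4 = 3 \left(-2 + N + w\right) + 4 = \left(-6 + 3 N + 3 w\right) + 4 = -2 + 3 N + 3 w$)
$\frac{1}{W{\left(-10,\frac{1}{-89 - 90} \right)} V{\left(9 \right)}} = \frac{1}{\left(-2 + 3 \left(-10\right) + \frac{3}{-89 - 90}\right) 9} = \frac{1}{\left(-2 - 30 + \frac{3}{-179}\right) 9} = \frac{1}{\left(-2 - 30 + 3 \left(- \frac{1}{179}\right)\right) 9} = \frac{1}{\left(-2 - 30 - \frac{3}{179}\right) 9} = \frac{1}{\left(- \frac{5731}{179}\right) 9} = \frac{1}{- \frac{51579}{179}} = - \frac{179}{51579}$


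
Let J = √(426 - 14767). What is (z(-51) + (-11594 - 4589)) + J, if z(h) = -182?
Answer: -16365 + I*√14341 ≈ -16365.0 + 119.75*I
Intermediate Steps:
J = I*√14341 (J = √(-14341) = I*√14341 ≈ 119.75*I)
(z(-51) + (-11594 - 4589)) + J = (-182 + (-11594 - 4589)) + I*√14341 = (-182 - 16183) + I*√14341 = -16365 + I*√14341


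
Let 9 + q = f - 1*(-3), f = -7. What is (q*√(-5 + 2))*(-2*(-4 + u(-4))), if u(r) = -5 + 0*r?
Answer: -234*I*√3 ≈ -405.3*I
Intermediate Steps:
q = -13 (q = -9 + (-7 - 1*(-3)) = -9 + (-7 + 3) = -9 - 4 = -13)
u(r) = -5 (u(r) = -5 + 0 = -5)
(q*√(-5 + 2))*(-2*(-4 + u(-4))) = (-13*√(-5 + 2))*(-2*(-4 - 5)) = (-13*I*√3)*(-2*(-9)) = -13*I*√3*18 = -234*I*√3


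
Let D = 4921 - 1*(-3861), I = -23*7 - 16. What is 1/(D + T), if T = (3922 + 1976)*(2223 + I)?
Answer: 1/12076090 ≈ 8.2808e-8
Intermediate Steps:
I = -177 (I = -161 - 16 = -177)
T = 12067308 (T = (3922 + 1976)*(2223 - 177) = 5898*2046 = 12067308)
D = 8782 (D = 4921 + 3861 = 8782)
1/(D + T) = 1/(8782 + 12067308) = 1/12076090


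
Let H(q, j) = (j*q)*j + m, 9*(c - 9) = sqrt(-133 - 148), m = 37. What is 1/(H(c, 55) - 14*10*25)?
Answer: 1924722/48306569789 - 27225*I*sqrt(281)/48306569789 ≈ 3.9844e-5 - 9.4475e-6*I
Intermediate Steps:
c = 9 + I*sqrt(281)/9 (c = 9 + sqrt(-133 - 148)/9 = 9 + sqrt(-281)/9 = 9 + (I*sqrt(281))/9 = 9 + I*sqrt(281)/9 ≈ 9.0 + 1.8626*I)
H(q, j) = 37 + q*j**2 (H(q, j) = (j*q)*j + 37 = q*j**2 + 37 = 37 + q*j**2)
1/(H(c, 55) - 14*10*25) = 1/((37 + (9 + I*sqrt(281)/9)*55**2) - 14*10*25) = 1/((37 + (9 + I*sqrt(281)/9)*3025) - 140*25) = 1/((37 + (27225 + 3025*I*sqrt(281)/9)) - 3500) = 1/((27262 + 3025*I*sqrt(281)/9) - 3500) = 1/(23762 + 3025*I*sqrt(281)/9)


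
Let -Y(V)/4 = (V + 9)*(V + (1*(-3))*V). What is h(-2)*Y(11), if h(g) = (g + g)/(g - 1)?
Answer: 7040/3 ≈ 2346.7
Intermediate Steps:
Y(V) = 8*V*(9 + V) (Y(V) = -4*(V + 9)*(V + (1*(-3))*V) = -4*(9 + V)*(V - 3*V) = -4*(9 + V)*(-2*V) = -(-8)*V*(9 + V) = 8*V*(9 + V))
h(g) = 2*g/(-1 + g) (h(g) = (2*g)/(-1 + g) = 2*g/(-1 + g))
h(-2)*Y(11) = (2*(-2)/(-1 - 2))*(8*11*(9 + 11)) = (2*(-2)/(-3))*(8*11*20) = (2*(-2)*(-⅓))*1760 = (4/3)*1760 = 7040/3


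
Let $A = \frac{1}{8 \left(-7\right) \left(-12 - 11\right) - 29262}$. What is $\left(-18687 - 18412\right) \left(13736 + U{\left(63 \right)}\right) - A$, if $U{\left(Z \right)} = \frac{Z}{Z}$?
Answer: $- \frac{14256360610961}{27974} \approx -5.0963 \cdot 10^{8}$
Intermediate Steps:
$U{\left(Z \right)} = 1$
$A = - \frac{1}{27974}$ ($A = \frac{1}{\left(-56\right) \left(-23\right) - 29262} = \frac{1}{1288 - 29262} = \frac{1}{-27974} = - \frac{1}{27974} \approx -3.5747 \cdot 10^{-5}$)
$\left(-18687 - 18412\right) \left(13736 + U{\left(63 \right)}\right) - A = \left(-18687 - 18412\right) \left(13736 + 1\right) - - \frac{1}{27974} = \left(-37099\right) 13737 + \frac{1}{27974} = -509628963 + \frac{1}{27974} = - \frac{14256360610961}{27974}$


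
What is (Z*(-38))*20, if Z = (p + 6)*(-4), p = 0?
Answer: 18240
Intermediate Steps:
Z = -24 (Z = (0 + 6)*(-4) = 6*(-4) = -24)
(Z*(-38))*20 = -24*(-38)*20 = 912*20 = 18240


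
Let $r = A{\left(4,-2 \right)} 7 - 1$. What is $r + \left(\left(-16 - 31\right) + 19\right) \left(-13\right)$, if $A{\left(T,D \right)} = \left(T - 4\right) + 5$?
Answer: $398$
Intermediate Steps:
$A{\left(T,D \right)} = 1 + T$ ($A{\left(T,D \right)} = \left(-4 + T\right) + 5 = 1 + T$)
$r = 34$ ($r = \left(1 + 4\right) 7 - 1 = 5 \cdot 7 - 1 = 35 - 1 = 34$)
$r + \left(\left(-16 - 31\right) + 19\right) \left(-13\right) = 34 + \left(\left(-16 - 31\right) + 19\right) \left(-13\right) = 34 + \left(-47 + 19\right) \left(-13\right) = 34 - -364 = 34 + 364 = 398$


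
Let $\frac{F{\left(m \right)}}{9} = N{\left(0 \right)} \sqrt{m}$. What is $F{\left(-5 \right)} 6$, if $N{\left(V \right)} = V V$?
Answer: $0$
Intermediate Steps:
$N{\left(V \right)} = V^{2}$
$F{\left(m \right)} = 0$ ($F{\left(m \right)} = 9 \cdot 0^{2} \sqrt{m} = 9 \cdot 0 \sqrt{m} = 9 \cdot 0 = 0$)
$F{\left(-5 \right)} 6 = 0 \cdot 6 = 0$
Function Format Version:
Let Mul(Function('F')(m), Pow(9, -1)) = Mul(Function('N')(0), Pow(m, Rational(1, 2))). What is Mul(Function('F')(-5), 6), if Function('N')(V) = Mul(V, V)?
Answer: 0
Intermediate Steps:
Function('N')(V) = Pow(V, 2)
Function('F')(m) = 0 (Function('F')(m) = Mul(9, Mul(Pow(0, 2), Pow(m, Rational(1, 2)))) = Mul(9, Mul(0, Pow(m, Rational(1, 2)))) = Mul(9, 0) = 0)
Mul(Function('F')(-5), 6) = Mul(0, 6) = 0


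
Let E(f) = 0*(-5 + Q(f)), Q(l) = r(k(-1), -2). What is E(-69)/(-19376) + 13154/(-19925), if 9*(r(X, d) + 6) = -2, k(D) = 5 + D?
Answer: -13154/19925 ≈ -0.66018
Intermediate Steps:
r(X, d) = -56/9 (r(X, d) = -6 + (⅑)*(-2) = -6 - 2/9 = -56/9)
Q(l) = -56/9
E(f) = 0 (E(f) = 0*(-5 - 56/9) = 0*(-101/9) = 0)
E(-69)/(-19376) + 13154/(-19925) = 0/(-19376) + 13154/(-19925) = 0*(-1/19376) + 13154*(-1/19925) = 0 - 13154/19925 = -13154/19925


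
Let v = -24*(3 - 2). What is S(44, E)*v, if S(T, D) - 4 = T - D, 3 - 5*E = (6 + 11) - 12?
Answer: -5808/5 ≈ -1161.6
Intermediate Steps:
E = -⅖ (E = ⅗ - ((6 + 11) - 12)/5 = ⅗ - (17 - 12)/5 = ⅗ - ⅕*5 = ⅗ - 1 = -⅖ ≈ -0.40000)
S(T, D) = 4 + T - D (S(T, D) = 4 + (T - D) = 4 + T - D)
v = -24 ≈ -24.000
S(44, E)*v = (4 + 44 - 1*(-⅖))*(-24) = (4 + 44 + ⅖)*(-24) = (242/5)*(-24) = -5808/5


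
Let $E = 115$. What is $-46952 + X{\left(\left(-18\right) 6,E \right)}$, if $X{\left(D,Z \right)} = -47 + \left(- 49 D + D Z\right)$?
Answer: $-54127$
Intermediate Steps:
$X{\left(D,Z \right)} = -47 - 49 D + D Z$
$-46952 + X{\left(\left(-18\right) 6,E \right)} = -46952 - \left(47 - \left(-18\right) 6 \cdot 115 + 49 \left(-18\right) 6\right) = -46952 - 7175 = -54127$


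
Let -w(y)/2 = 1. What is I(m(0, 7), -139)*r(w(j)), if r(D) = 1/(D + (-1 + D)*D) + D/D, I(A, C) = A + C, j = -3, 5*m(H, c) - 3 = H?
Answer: -173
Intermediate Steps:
m(H, c) = ⅗ + H/5
w(y) = -2 (w(y) = -2*1 = -2)
r(D) = 1 + 1/(D + D*(-1 + D)) (r(D) = 1/(D + D*(-1 + D)) + 1 = 1 + 1/(D + D*(-1 + D)))
I(m(0, 7), -139)*r(w(j)) = ((⅗ + (⅕)*0) - 139)*(1 + (-2)⁻²) = ((⅗ + 0) - 139)*(1 + ¼) = (⅗ - 139)*(5/4) = -692/5*5/4 = -173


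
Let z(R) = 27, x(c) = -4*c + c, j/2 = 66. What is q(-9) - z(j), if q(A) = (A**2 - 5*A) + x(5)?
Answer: 84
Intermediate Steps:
j = 132 (j = 2*66 = 132)
x(c) = -3*c
q(A) = -15 + A**2 - 5*A (q(A) = (A**2 - 5*A) - 3*5 = (A**2 - 5*A) - 15 = -15 + A**2 - 5*A)
q(-9) - z(j) = (-15 + (-9)**2 - 5*(-9)) - 1*27 = (-15 + 81 + 45) - 27 = 111 - 27 = 84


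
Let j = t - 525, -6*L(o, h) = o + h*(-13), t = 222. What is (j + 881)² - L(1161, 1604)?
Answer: 1984813/6 ≈ 3.3080e+5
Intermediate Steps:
L(o, h) = -o/6 + 13*h/6 (L(o, h) = -(o + h*(-13))/6 = -(o - 13*h)/6 = -o/6 + 13*h/6)
j = -303 (j = 222 - 525 = -303)
(j + 881)² - L(1161, 1604) = (-303 + 881)² - (-⅙*1161 + (13/6)*1604) = 578² - (-387/2 + 10426/3) = 334084 - 1*19691/6 = 334084 - 19691/6 = 1984813/6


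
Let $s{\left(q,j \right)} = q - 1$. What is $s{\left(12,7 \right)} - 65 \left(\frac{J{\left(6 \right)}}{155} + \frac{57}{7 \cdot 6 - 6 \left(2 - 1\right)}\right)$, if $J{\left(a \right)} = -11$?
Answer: $- \frac{32477}{372} \approx -87.304$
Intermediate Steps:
$s{\left(q,j \right)} = -1 + q$
$s{\left(12,7 \right)} - 65 \left(\frac{J{\left(6 \right)}}{155} + \frac{57}{7 \cdot 6 - 6 \left(2 - 1\right)}\right) = \left(-1 + 12\right) - 65 \left(- \frac{11}{155} + \frac{57}{7 \cdot 6 - 6 \left(2 - 1\right)}\right) = 11 - 65 \left(\left(-11\right) \frac{1}{155} + \frac{57}{42 - 6 \left(2 - 1\right)}\right) = 11 - 65 \left(- \frac{11}{155} + \frac{57}{42 - 6}\right) = 11 - 65 \left(- \frac{11}{155} + \frac{57}{36}\right) = 11 - 65 \left(- \frac{11}{155} + 57 \cdot \frac{1}{36}\right) = 11 - 65 \left(- \frac{11}{155} + \frac{19}{12}\right) = 11 - \frac{36569}{372} = - \frac{32477}{372}$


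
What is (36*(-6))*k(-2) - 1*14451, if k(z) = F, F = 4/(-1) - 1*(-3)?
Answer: -14235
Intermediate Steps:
F = -1 (F = 4*(-1) + 3 = -4 + 3 = -1)
k(z) = -1
(36*(-6))*k(-2) - 1*14451 = (36*(-6))*(-1) - 1*14451 = -216*(-1) - 14451 = 216 - 14451 = -14235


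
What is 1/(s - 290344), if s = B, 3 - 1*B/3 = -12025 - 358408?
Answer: 1/820964 ≈ 1.2181e-6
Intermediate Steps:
B = 1111308 (B = 9 - 3*(-12025 - 358408) = 9 - 3*(-370433) = 9 + 1111299 = 1111308)
s = 1111308
1/(s - 290344) = 1/(1111308 - 290344) = 1/820964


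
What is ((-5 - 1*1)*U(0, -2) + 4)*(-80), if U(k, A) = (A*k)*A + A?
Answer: -1280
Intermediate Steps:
U(k, A) = A + k*A² (U(k, A) = k*A² + A = A + k*A²)
((-5 - 1*1)*U(0, -2) + 4)*(-80) = ((-5 - 1*1)*(-2*(1 - 2*0)) + 4)*(-80) = ((-5 - 1)*(-2*(1 + 0)) + 4)*(-80) = (-(-12) + 4)*(-80) = (-6*(-2) + 4)*(-80) = (12 + 4)*(-80) = 16*(-80) = -1280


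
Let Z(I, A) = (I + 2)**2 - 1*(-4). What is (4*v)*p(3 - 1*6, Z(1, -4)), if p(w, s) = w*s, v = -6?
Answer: 936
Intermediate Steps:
Z(I, A) = 4 + (2 + I)**2 (Z(I, A) = (2 + I)**2 + 4 = 4 + (2 + I)**2)
p(w, s) = s*w
(4*v)*p(3 - 1*6, Z(1, -4)) = (4*(-6))*((4 + (2 + 1)**2)*(3 - 1*6)) = -24*(4 + 3**2)*(3 - 6) = -24*(4 + 9)*(-3) = -312*(-3) = -24*(-39) = 936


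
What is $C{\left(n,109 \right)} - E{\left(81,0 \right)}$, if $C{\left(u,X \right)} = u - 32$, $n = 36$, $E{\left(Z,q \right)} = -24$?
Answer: $28$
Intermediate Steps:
$C{\left(u,X \right)} = -32 + u$
$C{\left(n,109 \right)} - E{\left(81,0 \right)} = \left(-32 + 36\right) - -24 = 4 + 24 = 28$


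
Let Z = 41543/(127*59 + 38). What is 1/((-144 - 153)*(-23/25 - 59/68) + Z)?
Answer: 753100/403998569 ≈ 0.0018641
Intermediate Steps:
Z = 41543/7531 (Z = 41543/(7493 + 38) = 41543/7531 ≈ 5.5163)
1/((-144 - 153)*(-23/25 - 59/68) + Z) = 1/((-144 - 153)*(-23/25 - 59/68) + 41543/7531) = 1/(-297*(-23*1/25 - 59*1/68) + 41543/7531) = 1/(-297*(-23/25 - 59/68) + 41543/7531) = 1/(-297*(-3039/1700) + 41543/7531) = 1/(902583/1700 + 41543/7531) = 1/(403998569/753100) = 753100/403998569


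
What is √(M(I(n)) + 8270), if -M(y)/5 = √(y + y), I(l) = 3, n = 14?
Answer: √(8270 - 5*√6) ≈ 90.872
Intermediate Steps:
M(y) = -5*√2*√y (M(y) = -5*√(y + y) = -5*√2*√y)
√(M(I(n)) + 8270) = √(-5*√2*√3 + 8270) = √(-5*√6 + 8270) = √(8270 - 5*√6)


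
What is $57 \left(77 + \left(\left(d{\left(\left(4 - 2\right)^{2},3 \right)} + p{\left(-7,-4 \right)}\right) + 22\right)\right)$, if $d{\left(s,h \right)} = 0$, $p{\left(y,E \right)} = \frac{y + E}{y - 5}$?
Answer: $\frac{22781}{4} \approx 5695.3$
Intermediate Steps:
$p{\left(y,E \right)} = \frac{E + y}{-5 + y}$
$57 \left(77 + \left(\left(d{\left(\left(4 - 2\right)^{2},3 \right)} + p{\left(-7,-4 \right)}\right) + 22\right)\right) = 57 \left(77 + \left(\left(0 + \frac{-4 - 7}{-5 - 7}\right) + 22\right)\right) = 57 \left(77 + \left(\left(0 + \frac{1}{-12} \left(-11\right)\right) + 22\right)\right) = 57 \left(77 + \left(\left(0 - - \frac{11}{12}\right) + 22\right)\right) = 57 \left(77 + \left(\left(0 + \frac{11}{12}\right) + 22\right)\right) = 57 \left(77 + \left(\frac{11}{12} + 22\right)\right) = 57 \left(77 + \frac{275}{12}\right) = 57 \cdot \frac{1199}{12} = \frac{22781}{4}$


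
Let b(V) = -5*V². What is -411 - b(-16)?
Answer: 869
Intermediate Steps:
-411 - b(-16) = -411 - (-5)*(-16)² = -411 - (-5)*256 = -411 - 1*(-1280) = -411 + 1280 = 869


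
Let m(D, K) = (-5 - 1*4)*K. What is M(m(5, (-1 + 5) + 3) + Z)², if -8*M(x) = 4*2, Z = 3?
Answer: 1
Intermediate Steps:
m(D, K) = -9*K (m(D, K) = (-5 - 4)*K = -9*K)
M(x) = -1 (M(x) = -2/2 = -⅛*8 = -1)
M(m(5, (-1 + 5) + 3) + Z)² = (-1)² = 1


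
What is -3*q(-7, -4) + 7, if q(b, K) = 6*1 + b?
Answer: 10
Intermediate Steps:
q(b, K) = 6 + b
-3*q(-7, -4) + 7 = -3*(6 - 7) + 7 = -3*(-1) + 7 = 3 + 7 = 10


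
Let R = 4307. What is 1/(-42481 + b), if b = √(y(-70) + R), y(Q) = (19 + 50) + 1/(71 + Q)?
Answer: -42481/1804630984 - √4377/1804630984 ≈ -2.3577e-5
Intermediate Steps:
y(Q) = 69 + 1/(71 + Q)
b = √4377 (b = √((4900 + 69*(-70))/(71 - 70) + 4307) = √((4900 - 4830)/1 + 4307) = √(1*70 + 4307) = √(70 + 4307) = √4377 ≈ 66.159)
1/(-42481 + b) = 1/(-42481 + √4377)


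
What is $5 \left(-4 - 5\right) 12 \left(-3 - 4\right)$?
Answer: $3780$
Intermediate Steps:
$5 \left(-4 - 5\right) 12 \left(-3 - 4\right) = 5 \left(-9\right) 12 \left(-7\right) = \left(-45\right) 12 \left(-7\right) = \left(-540\right) \left(-7\right) = 3780$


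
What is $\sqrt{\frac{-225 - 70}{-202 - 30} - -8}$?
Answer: $\frac{3 \sqrt{13862}}{116} \approx 3.0449$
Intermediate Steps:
$\sqrt{\frac{-225 - 70}{-202 - 30} - -8} = \sqrt{- \frac{295}{-232} + 8} = \sqrt{\left(-295\right) \left(- \frac{1}{232}\right) + 8} = \sqrt{\frac{295}{232} + 8} = \sqrt{\frac{2151}{232}} = \frac{3 \sqrt{13862}}{116}$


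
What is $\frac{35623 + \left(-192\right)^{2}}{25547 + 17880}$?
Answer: $\frac{72487}{43427} \approx 1.6692$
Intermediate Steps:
$\frac{35623 + \left(-192\right)^{2}}{25547 + 17880} = \frac{35623 + 36864}{43427} = 72487 \cdot \frac{1}{43427} = \frac{72487}{43427}$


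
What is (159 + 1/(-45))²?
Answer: 51179716/2025 ≈ 25274.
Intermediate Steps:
(159 + 1/(-45))² = (159 - 1/45)² = (7154/45)² = 51179716/2025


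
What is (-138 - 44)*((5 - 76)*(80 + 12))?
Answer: 1188824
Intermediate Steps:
(-138 - 44)*((5 - 76)*(80 + 12)) = -(-12922)*92 = -182*(-6532) = 1188824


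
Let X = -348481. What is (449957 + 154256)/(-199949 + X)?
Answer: -604213/548430 ≈ -1.1017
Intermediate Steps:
(449957 + 154256)/(-199949 + X) = (449957 + 154256)/(-199949 - 348481) = 604213/(-548430) = 604213*(-1/548430) = -604213/548430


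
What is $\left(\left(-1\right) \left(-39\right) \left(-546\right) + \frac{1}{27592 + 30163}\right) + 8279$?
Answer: $- \frac{751681324}{57755} \approx -13015.0$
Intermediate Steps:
$\left(\left(-1\right) \left(-39\right) \left(-546\right) + \frac{1}{27592 + 30163}\right) + 8279 = \left(39 \left(-546\right) + \frac{1}{57755}\right) + 8279 = \left(-21294 + \frac{1}{57755}\right) + 8279 = - \frac{1229834969}{57755} + 8279 = - \frac{751681324}{57755}$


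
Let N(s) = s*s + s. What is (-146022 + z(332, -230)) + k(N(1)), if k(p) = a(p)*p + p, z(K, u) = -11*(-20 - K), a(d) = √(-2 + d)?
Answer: -142148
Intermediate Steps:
N(s) = s + s² (N(s) = s² + s = s + s²)
z(K, u) = 220 + 11*K
k(p) = p + p*√(-2 + p) (k(p) = √(-2 + p)*p + p = p*√(-2 + p) + p = p + p*√(-2 + p))
(-146022 + z(332, -230)) + k(N(1)) = (-146022 + (220 + 11*332)) + (1*(1 + 1))*(1 + √(-2 + 1*(1 + 1))) = (-146022 + (220 + 3652)) + (1*2)*(1 + √(-2 + 1*2)) = (-146022 + 3872) + 2*(1 + √(-2 + 2)) = -142150 + 2*(1 + √0) = -142150 + 2*(1 + 0) = -142150 + 2*1 = -142150 + 2 = -142148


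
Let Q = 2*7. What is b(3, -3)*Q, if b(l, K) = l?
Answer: 42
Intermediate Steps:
Q = 14
b(3, -3)*Q = 3*14 = 42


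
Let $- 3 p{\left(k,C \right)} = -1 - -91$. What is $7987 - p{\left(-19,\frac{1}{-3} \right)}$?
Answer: $8017$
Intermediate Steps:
$p{\left(k,C \right)} = -30$ ($p{\left(k,C \right)} = - \frac{-1 - -91}{3} = - \frac{-1 + 91}{3} = \left(- \frac{1}{3}\right) 90 = -30$)
$7987 - p{\left(-19,\frac{1}{-3} \right)} = 7987 - -30 = 7987 + 30 = 8017$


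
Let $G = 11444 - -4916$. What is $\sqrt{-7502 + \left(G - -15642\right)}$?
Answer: $70 \sqrt{5} \approx 156.52$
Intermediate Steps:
$G = 16360$ ($G = 11444 + 4916 = 16360$)
$\sqrt{-7502 + \left(G - -15642\right)} = \sqrt{-7502 + \left(16360 - -15642\right)} = \sqrt{-7502 + \left(16360 + 15642\right)} = \sqrt{-7502 + 32002} = \sqrt{24500} = 70 \sqrt{5}$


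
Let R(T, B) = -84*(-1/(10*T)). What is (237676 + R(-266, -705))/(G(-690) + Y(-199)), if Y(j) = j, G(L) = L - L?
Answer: -22579217/18905 ≈ -1194.4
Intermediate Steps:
G(L) = 0
R(T, B) = 42/(5*T) (R(T, B) = -(-42)/(5*T) = 42/(5*T))
(237676 + R(-266, -705))/(G(-690) + Y(-199)) = (237676 + (42/5)/(-266))/(0 - 199) = (237676 + (42/5)*(-1/266))/(-199) = (237676 - 3/95)*(-1/199) = (22579217/95)*(-1/199) = -22579217/18905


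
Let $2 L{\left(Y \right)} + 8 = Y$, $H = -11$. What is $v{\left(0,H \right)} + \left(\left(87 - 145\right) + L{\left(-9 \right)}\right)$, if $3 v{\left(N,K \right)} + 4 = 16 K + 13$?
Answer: $- \frac{733}{6} \approx -122.17$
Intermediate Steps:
$v{\left(N,K \right)} = 3 + \frac{16 K}{3}$ ($v{\left(N,K \right)} = - \frac{4}{3} + \frac{16 K + 13}{3} = - \frac{4}{3} + \frac{13 + 16 K}{3} = - \frac{4}{3} + \left(\frac{13}{3} + \frac{16 K}{3}\right) = 3 + \frac{16 K}{3}$)
$L{\left(Y \right)} = -4 + \frac{Y}{2}$
$v{\left(0,H \right)} + \left(\left(87 - 145\right) + L{\left(-9 \right)}\right) = \left(3 + \frac{16}{3} \left(-11\right)\right) + \left(\left(87 - 145\right) + \left(-4 + \frac{1}{2} \left(-9\right)\right)\right) = \left(3 - \frac{176}{3}\right) - \frac{133}{2} = - \frac{167}{3} - \frac{133}{2} = - \frac{733}{6}$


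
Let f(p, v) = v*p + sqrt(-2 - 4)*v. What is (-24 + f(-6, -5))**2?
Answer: (-6 + 5*I*sqrt(6))**2 ≈ -114.0 - 146.97*I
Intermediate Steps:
f(p, v) = p*v + I*v*sqrt(6) (f(p, v) = p*v + sqrt(-6)*v = p*v + (I*sqrt(6))*v = p*v + I*v*sqrt(6))
(-24 + f(-6, -5))**2 = (-24 - 5*(-6 + I*sqrt(6)))**2 = (-24 + (30 - 5*I*sqrt(6)))**2 = (6 - 5*I*sqrt(6))**2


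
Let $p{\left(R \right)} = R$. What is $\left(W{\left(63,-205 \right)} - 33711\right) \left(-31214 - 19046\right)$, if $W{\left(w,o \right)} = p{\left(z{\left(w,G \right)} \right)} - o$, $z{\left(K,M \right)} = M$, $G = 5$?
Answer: $1683760260$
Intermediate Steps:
$W{\left(w,o \right)} = 5 - o$
$\left(W{\left(63,-205 \right)} - 33711\right) \left(-31214 - 19046\right) = \left(\left(5 - -205\right) - 33711\right) \left(-31214 - 19046\right) = \left(\left(5 + 205\right) - 33711\right) \left(-50260\right) = \left(210 - 33711\right) \left(-50260\right) = \left(-33501\right) \left(-50260\right) = 1683760260$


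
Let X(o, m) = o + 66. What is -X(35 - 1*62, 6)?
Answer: -39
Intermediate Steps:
X(o, m) = 66 + o
-X(35 - 1*62, 6) = -(66 + (35 - 1*62)) = -(66 + (35 - 62)) = -(66 - 27) = -1*39 = -39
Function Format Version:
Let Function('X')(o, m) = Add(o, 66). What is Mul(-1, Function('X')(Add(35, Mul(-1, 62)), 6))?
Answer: -39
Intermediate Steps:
Function('X')(o, m) = Add(66, o)
Mul(-1, Function('X')(Add(35, Mul(-1, 62)), 6)) = Mul(-1, Add(66, Add(35, Mul(-1, 62)))) = Mul(-1, Add(66, Add(35, -62))) = Mul(-1, Add(66, -27)) = Mul(-1, 39) = -39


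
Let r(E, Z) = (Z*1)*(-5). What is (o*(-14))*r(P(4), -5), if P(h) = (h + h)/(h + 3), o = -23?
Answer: 8050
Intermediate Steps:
P(h) = 2*h/(3 + h) (P(h) = (2*h)/(3 + h) = 2*h/(3 + h))
r(E, Z) = -5*Z (r(E, Z) = Z*(-5) = -5*Z)
(o*(-14))*r(P(4), -5) = (-23*(-14))*(-5*(-5)) = 322*25 = 8050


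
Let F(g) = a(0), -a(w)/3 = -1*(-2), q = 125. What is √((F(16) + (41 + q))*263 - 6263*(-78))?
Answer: √530594 ≈ 728.42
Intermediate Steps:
a(w) = -6 (a(w) = -(-3)*(-2) = -3*2 = -6)
F(g) = -6
√((F(16) + (41 + q))*263 - 6263*(-78)) = √((-6 + (41 + 125))*263 - 6263*(-78)) = √((-6 + 166)*263 + 488514) = √(160*263 + 488514) = √(42080 + 488514) = √530594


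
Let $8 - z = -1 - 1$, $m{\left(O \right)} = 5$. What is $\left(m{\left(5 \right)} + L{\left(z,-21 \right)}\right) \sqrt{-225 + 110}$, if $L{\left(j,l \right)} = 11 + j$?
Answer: $26 i \sqrt{115} \approx 278.82 i$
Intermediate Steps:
$z = 10$ ($z = 8 - \left(-1 - 1\right) = 8 - -2 = 8 + 2 = 10$)
$\left(m{\left(5 \right)} + L{\left(z,-21 \right)}\right) \sqrt{-225 + 110} = \left(5 + \left(11 + 10\right)\right) \sqrt{-225 + 110} = \left(5 + 21\right) \sqrt{-115} = 26 i \sqrt{115}$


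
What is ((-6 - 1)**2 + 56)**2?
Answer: 11025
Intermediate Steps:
((-6 - 1)**2 + 56)**2 = ((-7)**2 + 56)**2 = (49 + 56)**2 = 105**2 = 11025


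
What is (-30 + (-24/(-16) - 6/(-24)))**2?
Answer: 12769/16 ≈ 798.06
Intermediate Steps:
(-30 + (-24/(-16) - 6/(-24)))**2 = (-30 + (-24*(-1/16) - 6*(-1/24)))**2 = (-30 + (3/2 + 1/4))**2 = (-30 + 7/4)**2 = (-113/4)**2 = 12769/16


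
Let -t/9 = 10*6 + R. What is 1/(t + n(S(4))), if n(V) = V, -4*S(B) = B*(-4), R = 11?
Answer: -1/635 ≈ -0.0015748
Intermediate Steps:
S(B) = B (S(B) = -B*(-4)/4 = -(-1)*B = B)
t = -639 (t = -9*(10*6 + 11) = -9*(60 + 11) = -9*71 = -639)
1/(t + n(S(4))) = 1/(-639 + 4) = 1/(-635) = -1/635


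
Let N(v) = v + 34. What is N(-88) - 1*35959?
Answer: -36013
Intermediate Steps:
N(v) = 34 + v
N(-88) - 1*35959 = (34 - 88) - 1*35959 = -54 - 35959 = -36013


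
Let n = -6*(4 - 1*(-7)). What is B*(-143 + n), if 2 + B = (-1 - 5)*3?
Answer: 4180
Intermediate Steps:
B = -20 (B = -2 + (-1 - 5)*3 = -2 - 6*3 = -2 - 18 = -20)
n = -66 (n = -6*(4 + 7) = -6*11 = -66)
B*(-143 + n) = -20*(-143 - 66) = -20*(-209) = 4180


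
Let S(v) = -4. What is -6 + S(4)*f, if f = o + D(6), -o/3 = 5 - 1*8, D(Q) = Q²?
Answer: -186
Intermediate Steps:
o = 9 (o = -3*(5 - 1*8) = -3*(5 - 8) = -3*(-3) = 9)
f = 45 (f = 9 + 6² = 9 + 36 = 45)
-6 + S(4)*f = -6 - 4*45 = -6 - 180 = -186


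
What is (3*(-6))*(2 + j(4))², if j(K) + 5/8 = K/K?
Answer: -3249/32 ≈ -101.53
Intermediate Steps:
j(K) = 3/8 (j(K) = -5/8 + K/K = -5/8 + 1 = 3/8)
(3*(-6))*(2 + j(4))² = (3*(-6))*(2 + 3/8)² = -18*(19/8)² = -18*361/64 = -3249/32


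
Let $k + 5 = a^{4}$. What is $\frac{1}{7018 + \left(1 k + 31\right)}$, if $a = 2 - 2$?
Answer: $\frac{1}{7044} \approx 0.00014196$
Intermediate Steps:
$a = 0$ ($a = 2 - 2 = 0$)
$k = -5$ ($k = -5 + 0^{4} = -5 + 0 = -5$)
$\frac{1}{7018 + \left(1 k + 31\right)} = \frac{1}{7018 + \left(1 \left(-5\right) + 31\right)} = \frac{1}{7018 + \left(-5 + 31\right)} = \frac{1}{7018 + 26} = \frac{1}{7044}$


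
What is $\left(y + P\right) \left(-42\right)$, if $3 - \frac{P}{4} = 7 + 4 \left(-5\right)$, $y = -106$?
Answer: $1764$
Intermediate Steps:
$P = 64$ ($P = 12 - 4 \left(7 + 4 \left(-5\right)\right) = 12 - 4 \left(7 - 20\right) = 12 - -52 = 12 + 52 = 64$)
$\left(y + P\right) \left(-42\right) = \left(-106 + 64\right) \left(-42\right) = \left(-42\right) \left(-42\right) = 1764$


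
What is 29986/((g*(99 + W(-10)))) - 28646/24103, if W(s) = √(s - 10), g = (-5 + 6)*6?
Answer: 11644084841/236715563 - 29986*I*√5/29463 ≈ 49.19 - 2.2758*I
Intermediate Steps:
g = 6 (g = 1*6 = 6)
W(s) = √(-10 + s)
29986/((g*(99 + W(-10)))) - 28646/24103 = 29986/((6*(99 + √(-10 - 10)))) - 28646/24103 = 29986/((6*(99 + √(-20)))) - 28646*1/24103 = 29986/((6*(99 + 2*I*√5))) - 28646/24103 = 29986/(594 + 12*I*√5) - 28646/24103 = -28646/24103 + 29986/(594 + 12*I*√5)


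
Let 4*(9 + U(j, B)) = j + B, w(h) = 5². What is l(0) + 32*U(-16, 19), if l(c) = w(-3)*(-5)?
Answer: -389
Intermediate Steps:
w(h) = 25
U(j, B) = -9 + B/4 + j/4 (U(j, B) = -9 + (j + B)/4 = -9 + (B + j)/4 = -9 + (B/4 + j/4) = -9 + B/4 + j/4)
l(c) = -125 (l(c) = 25*(-5) = -125)
l(0) + 32*U(-16, 19) = -125 + 32*(-9 + (¼)*19 + (¼)*(-16)) = -125 + 32*(-9 + 19/4 - 4) = -125 + 32*(-33/4) = -125 - 264 = -389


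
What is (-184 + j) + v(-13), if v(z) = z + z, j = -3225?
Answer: -3435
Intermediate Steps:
v(z) = 2*z
(-184 + j) + v(-13) = (-184 - 3225) + 2*(-13) = -3409 - 26 = -3435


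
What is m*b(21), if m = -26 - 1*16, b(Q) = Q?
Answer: -882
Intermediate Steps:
m = -42 (m = -26 - 16 = -42)
m*b(21) = -42*21 = -882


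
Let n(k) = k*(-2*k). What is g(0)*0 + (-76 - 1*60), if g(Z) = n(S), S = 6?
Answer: -136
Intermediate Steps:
n(k) = -2*k²
g(Z) = -72 (g(Z) = -2*6² = -2*36 = -72)
g(0)*0 + (-76 - 1*60) = -72*0 + (-76 - 1*60) = 0 + (-76 - 60) = 0 - 136 = -136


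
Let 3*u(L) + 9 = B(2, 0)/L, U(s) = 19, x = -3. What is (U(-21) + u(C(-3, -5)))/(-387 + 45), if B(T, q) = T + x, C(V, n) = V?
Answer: -145/3078 ≈ -0.047109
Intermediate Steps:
B(T, q) = -3 + T (B(T, q) = T - 3 = -3 + T)
u(L) = -3 - 1/(3*L) (u(L) = -3 + ((-3 + 2)/L)/3 = -3 + (-1/L)/3 = -3 - 1/(3*L))
(U(-21) + u(C(-3, -5)))/(-387 + 45) = (19 + (-3 - ⅓/(-3)))/(-387 + 45) = (19 + (-3 - ⅓*(-⅓)))/(-342) = (19 + (-3 + ⅑))*(-1/342) = (19 - 26/9)*(-1/342) = (145/9)*(-1/342) = -145/3078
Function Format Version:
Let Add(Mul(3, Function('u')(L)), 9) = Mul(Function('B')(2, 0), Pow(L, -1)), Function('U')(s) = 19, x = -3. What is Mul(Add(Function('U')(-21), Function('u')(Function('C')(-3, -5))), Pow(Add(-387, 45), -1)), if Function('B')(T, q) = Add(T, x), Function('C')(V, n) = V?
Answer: Rational(-145, 3078) ≈ -0.047109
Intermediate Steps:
Function('B')(T, q) = Add(-3, T) (Function('B')(T, q) = Add(T, -3) = Add(-3, T))
Function('u')(L) = Add(-3, Mul(Rational(-1, 3), Pow(L, -1))) (Function('u')(L) = Add(-3, Mul(Rational(1, 3), Mul(Add(-3, 2), Pow(L, -1)))) = Add(-3, Mul(Rational(1, 3), Mul(-1, Pow(L, -1)))) = Add(-3, Mul(Rational(-1, 3), Pow(L, -1))))
Mul(Add(Function('U')(-21), Function('u')(Function('C')(-3, -5))), Pow(Add(-387, 45), -1)) = Mul(Add(19, Add(-3, Mul(Rational(-1, 3), Pow(-3, -1)))), Pow(Add(-387, 45), -1)) = Mul(Add(19, Add(-3, Mul(Rational(-1, 3), Rational(-1, 3)))), Pow(-342, -1)) = Mul(Add(19, Add(-3, Rational(1, 9))), Rational(-1, 342)) = Mul(Add(19, Rational(-26, 9)), Rational(-1, 342)) = Mul(Rational(145, 9), Rational(-1, 342)) = Rational(-145, 3078)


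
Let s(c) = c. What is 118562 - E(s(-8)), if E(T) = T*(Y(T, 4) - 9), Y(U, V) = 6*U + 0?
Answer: 118106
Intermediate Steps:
Y(U, V) = 6*U
E(T) = T*(-9 + 6*T) (E(T) = T*(6*T - 9) = T*(-9 + 6*T))
118562 - E(s(-8)) = 118562 - 3*(-8)*(-3 + 2*(-8)) = 118562 - 3*(-8)*(-3 - 16) = 118562 - 3*(-8)*(-19) = 118562 - 1*456 = 118562 - 456 = 118106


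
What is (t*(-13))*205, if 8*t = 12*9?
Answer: -71955/2 ≈ -35978.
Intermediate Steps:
t = 27/2 (t = (12*9)/8 = (1/8)*108 = 27/2 ≈ 13.500)
(t*(-13))*205 = ((27/2)*(-13))*205 = -351/2*205 = -71955/2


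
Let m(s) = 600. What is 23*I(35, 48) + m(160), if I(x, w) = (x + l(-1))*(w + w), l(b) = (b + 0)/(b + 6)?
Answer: 387192/5 ≈ 77438.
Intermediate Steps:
l(b) = b/(6 + b)
I(x, w) = 2*w*(-⅕ + x) (I(x, w) = (x - 1/(6 - 1))*(w + w) = (x - 1/5)*(2*w) = (x - 1*⅕)*(2*w) = (x - ⅕)*(2*w) = (-⅕ + x)*(2*w) = 2*w*(-⅕ + x))
23*I(35, 48) + m(160) = 23*((⅖)*48*(-1 + 5*35)) + 600 = 23*((⅖)*48*(-1 + 175)) + 600 = 23*((⅖)*48*174) + 600 = 23*(16704/5) + 600 = 384192/5 + 600 = 387192/5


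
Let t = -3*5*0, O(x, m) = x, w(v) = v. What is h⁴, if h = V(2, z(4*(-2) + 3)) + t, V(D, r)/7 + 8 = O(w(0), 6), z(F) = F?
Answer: 9834496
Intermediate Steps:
V(D, r) = -56 (V(D, r) = -56 + 7*0 = -56 + 0 = -56)
t = 0 (t = -15*0 = 0)
h = -56 (h = -56 + 0 = -56)
h⁴ = (-56)⁴ = 9834496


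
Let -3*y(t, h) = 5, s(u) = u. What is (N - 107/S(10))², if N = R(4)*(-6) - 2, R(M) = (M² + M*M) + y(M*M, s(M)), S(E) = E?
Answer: 3790809/100 ≈ 37908.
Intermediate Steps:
y(t, h) = -5/3 (y(t, h) = -⅓*5 = -5/3)
R(M) = -5/3 + 2*M² (R(M) = (M² + M*M) - 5/3 = (M² + M²) - 5/3 = 2*M² - 5/3 = -5/3 + 2*M²)
N = -184 (N = (-5/3 + 2*4²)*(-6) - 2 = (-5/3 + 2*16)*(-6) - 2 = (-5/3 + 32)*(-6) - 2 = (91/3)*(-6) - 2 = -182 - 2 = -184)
(N - 107/S(10))² = (-184 - 107/10)² = (-1947/10)² = 3790809/100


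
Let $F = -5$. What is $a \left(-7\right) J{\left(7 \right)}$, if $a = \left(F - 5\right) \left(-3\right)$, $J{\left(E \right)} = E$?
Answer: $-1470$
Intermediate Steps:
$a = 30$ ($a = \left(-5 - 5\right) \left(-3\right) = \left(-10\right) \left(-3\right) = 30$)
$a \left(-7\right) J{\left(7 \right)} = 30 \left(-7\right) 7 = \left(-210\right) 7 = -1470$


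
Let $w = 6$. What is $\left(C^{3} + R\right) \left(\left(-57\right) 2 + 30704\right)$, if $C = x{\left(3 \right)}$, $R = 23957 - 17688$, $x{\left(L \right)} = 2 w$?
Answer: $244628230$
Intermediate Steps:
$x{\left(L \right)} = 12$ ($x{\left(L \right)} = 2 \cdot 6 = 12$)
$R = 6269$ ($R = 23957 - 17688 = 6269$)
$C = 12$
$\left(C^{3} + R\right) \left(\left(-57\right) 2 + 30704\right) = \left(12^{3} + 6269\right) \left(\left(-57\right) 2 + 30704\right) = \left(1728 + 6269\right) \left(-114 + 30704\right) = 7997 \cdot 30590 = 244628230$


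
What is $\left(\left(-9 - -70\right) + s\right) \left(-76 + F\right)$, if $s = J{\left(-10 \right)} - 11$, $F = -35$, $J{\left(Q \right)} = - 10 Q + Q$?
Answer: $-15540$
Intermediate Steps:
$J{\left(Q \right)} = - 9 Q$
$s = 79$ ($s = \left(-9\right) \left(-10\right) - 11 = 90 - 11 = 79$)
$\left(\left(-9 - -70\right) + s\right) \left(-76 + F\right) = \left(\left(-9 - -70\right) + 79\right) \left(-76 - 35\right) = \left(\left(-9 + 70\right) + 79\right) \left(-111\right) = \left(61 + 79\right) \left(-111\right) = 140 \left(-111\right) = -15540$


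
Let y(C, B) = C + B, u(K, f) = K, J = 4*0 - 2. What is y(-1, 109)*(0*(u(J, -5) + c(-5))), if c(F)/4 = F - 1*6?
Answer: 0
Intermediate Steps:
c(F) = -24 + 4*F (c(F) = 4*(F - 1*6) = 4*(F - 6) = 4*(-6 + F) = -24 + 4*F)
J = -2 (J = 0 - 2 = -2)
y(C, B) = B + C
y(-1, 109)*(0*(u(J, -5) + c(-5))) = (109 - 1)*(0*(-2 + (-24 + 4*(-5)))) = 108*(0*(-2 + (-24 - 20))) = 108*(0*(-2 - 44)) = 108*(0*(-46)) = 108*0 = 0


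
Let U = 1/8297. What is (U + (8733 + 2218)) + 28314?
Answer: 325781706/8297 ≈ 39265.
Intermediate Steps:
U = 1/8297 ≈ 0.00012053
(U + (8733 + 2218)) + 28314 = (1/8297 + (8733 + 2218)) + 28314 = (1/8297 + 10951) + 28314 = 90860448/8297 + 28314 = 325781706/8297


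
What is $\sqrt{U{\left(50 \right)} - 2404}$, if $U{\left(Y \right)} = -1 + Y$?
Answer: $i \sqrt{2355} \approx 48.528 i$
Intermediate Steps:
$\sqrt{U{\left(50 \right)} - 2404} = \sqrt{\left(-1 + 50\right) - 2404} = \sqrt{49 - 2404} = \sqrt{-2355} = i \sqrt{2355}$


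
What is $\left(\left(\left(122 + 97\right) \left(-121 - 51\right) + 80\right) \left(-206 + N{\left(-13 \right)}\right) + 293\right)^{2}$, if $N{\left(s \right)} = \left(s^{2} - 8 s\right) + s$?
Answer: $4118703832681$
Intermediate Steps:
$N{\left(s \right)} = s^{2} - 7 s$
$\left(\left(\left(122 + 97\right) \left(-121 - 51\right) + 80\right) \left(-206 + N{\left(-13 \right)}\right) + 293\right)^{2} = \left(\left(\left(122 + 97\right) \left(-121 - 51\right) + 80\right) \left(-206 - 13 \left(-7 - 13\right)\right) + 293\right)^{2} = \left(\left(219 \left(-172\right) + 80\right) \left(-206 - -260\right) + 293\right)^{2} = \left(\left(-37668 + 80\right) \left(-206 + 260\right) + 293\right)^{2} = \left(\left(-37588\right) 54 + 293\right)^{2} = \left(-2029752 + 293\right)^{2} = \left(-2029459\right)^{2} = 4118703832681$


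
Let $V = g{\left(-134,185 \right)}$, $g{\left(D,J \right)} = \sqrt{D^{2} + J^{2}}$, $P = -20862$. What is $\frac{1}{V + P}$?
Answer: $- \frac{20862}{435170863} - \frac{\sqrt{52181}}{435170863} \approx -4.8465 \cdot 10^{-5}$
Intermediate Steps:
$V = \sqrt{52181}$ ($V = \sqrt{\left(-134\right)^{2} + 185^{2}} = \sqrt{17956 + 34225} = \sqrt{52181} \approx 228.43$)
$\frac{1}{V + P} = \frac{1}{\sqrt{52181} - 20862} = \frac{1}{-20862 + \sqrt{52181}}$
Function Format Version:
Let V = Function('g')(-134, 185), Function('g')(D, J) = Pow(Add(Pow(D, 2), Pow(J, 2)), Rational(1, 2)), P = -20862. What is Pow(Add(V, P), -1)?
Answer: Add(Rational(-20862, 435170863), Mul(Rational(-1, 435170863), Pow(52181, Rational(1, 2)))) ≈ -4.8465e-5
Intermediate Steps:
V = Pow(52181, Rational(1, 2)) (V = Pow(Add(Pow(-134, 2), Pow(185, 2)), Rational(1, 2)) = Pow(Add(17956, 34225), Rational(1, 2)) = Pow(52181, Rational(1, 2)) ≈ 228.43)
Pow(Add(V, P), -1) = Pow(Add(Pow(52181, Rational(1, 2)), -20862), -1) = Pow(Add(-20862, Pow(52181, Rational(1, 2))), -1)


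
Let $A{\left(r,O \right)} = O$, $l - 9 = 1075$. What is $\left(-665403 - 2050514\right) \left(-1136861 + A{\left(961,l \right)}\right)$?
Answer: $3084676062509$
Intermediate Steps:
$l = 1084$ ($l = 9 + 1075 = 1084$)
$\left(-665403 - 2050514\right) \left(-1136861 + A{\left(961,l \right)}\right) = \left(-665403 - 2050514\right) \left(-1136861 + 1084\right) = \left(-2715917\right) \left(-1135777\right) = 3084676062509$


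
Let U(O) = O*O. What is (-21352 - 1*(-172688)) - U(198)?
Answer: 112132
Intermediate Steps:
U(O) = O²
(-21352 - 1*(-172688)) - U(198) = (-21352 - 1*(-172688)) - 1*198² = (-21352 + 172688) - 1*39204 = 151336 - 39204 = 112132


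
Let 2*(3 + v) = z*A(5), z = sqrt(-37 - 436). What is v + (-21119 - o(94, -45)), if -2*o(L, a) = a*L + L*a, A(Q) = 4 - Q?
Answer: -25352 - I*sqrt(473)/2 ≈ -25352.0 - 10.874*I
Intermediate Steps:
z = I*sqrt(473) (z = sqrt(-473) = I*sqrt(473) ≈ 21.749*I)
o(L, a) = -L*a (o(L, a) = -(a*L + L*a)/2 = -(L*a + L*a)/2 = -L*a)
v = -3 - I*sqrt(473)/2 (v = -3 + ((I*sqrt(473))*(4 - 1*5))/2 = -3 + ((I*sqrt(473))*(4 - 5))/2 = -3 + ((I*sqrt(473))*(-1))/2 = -3 + (-I*sqrt(473))/2 = -3 - I*sqrt(473)/2 ≈ -3.0 - 10.874*I)
v + (-21119 - o(94, -45)) = (-3 - I*sqrt(473)/2) + (-21119 - (-1)*94*(-45)) = (-3 - I*sqrt(473)/2) + (-21119 - 1*4230) = (-3 - I*sqrt(473)/2) + (-21119 - 4230) = (-3 - I*sqrt(473)/2) - 25349 = -25352 - I*sqrt(473)/2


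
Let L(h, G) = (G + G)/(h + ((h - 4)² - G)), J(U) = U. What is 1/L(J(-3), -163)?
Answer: -209/326 ≈ -0.64110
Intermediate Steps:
L(h, G) = 2*G/(h + (-4 + h)² - G) (L(h, G) = (2*G)/(h + ((-4 + h)² - G)) = (2*G)/(h + (-4 + h)² - G) = 2*G/(h + (-4 + h)² - G))
1/L(J(-3), -163) = 1/(2*(-163)/(-3 + (-4 - 3)² - 1*(-163))) = 1/(2*(-163)/(-3 + (-7)² + 163)) = 1/(2*(-163)/(-3 + 49 + 163)) = 1/(2*(-163)/209) = 1/(2*(-163)*(1/209)) = 1/(-326/209) = -209/326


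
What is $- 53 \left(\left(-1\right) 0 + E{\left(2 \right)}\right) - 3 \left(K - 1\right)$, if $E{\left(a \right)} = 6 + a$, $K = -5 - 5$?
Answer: $-391$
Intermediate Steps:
$K = -10$ ($K = -5 - 5 = -10$)
$- 53 \left(\left(-1\right) 0 + E{\left(2 \right)}\right) - 3 \left(K - 1\right) = - 53 \left(\left(-1\right) 0 + \left(6 + 2\right)\right) - 3 \left(-10 - 1\right) = - 53 \left(0 + 8\right) - -33 = \left(-53\right) 8 + 33 = -424 + 33 = -391$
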